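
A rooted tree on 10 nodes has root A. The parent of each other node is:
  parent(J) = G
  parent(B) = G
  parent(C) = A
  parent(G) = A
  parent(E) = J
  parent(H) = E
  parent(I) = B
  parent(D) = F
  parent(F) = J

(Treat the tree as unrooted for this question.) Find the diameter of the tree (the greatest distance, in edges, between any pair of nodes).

5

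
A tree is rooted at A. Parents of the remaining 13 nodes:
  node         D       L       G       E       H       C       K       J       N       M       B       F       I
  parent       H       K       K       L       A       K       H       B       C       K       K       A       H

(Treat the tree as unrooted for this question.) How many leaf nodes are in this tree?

Degree-1 nodes: D, E, F, G, I, J, M, N — 8 of them.

8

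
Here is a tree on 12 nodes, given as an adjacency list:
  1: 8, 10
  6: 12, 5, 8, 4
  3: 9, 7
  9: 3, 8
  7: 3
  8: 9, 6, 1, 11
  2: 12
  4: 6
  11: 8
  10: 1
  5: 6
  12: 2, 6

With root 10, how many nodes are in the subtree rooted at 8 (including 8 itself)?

10

8's subtree: {8, 9, 6, 11, 3, 12, 4, 5, 7, 2}, size 10.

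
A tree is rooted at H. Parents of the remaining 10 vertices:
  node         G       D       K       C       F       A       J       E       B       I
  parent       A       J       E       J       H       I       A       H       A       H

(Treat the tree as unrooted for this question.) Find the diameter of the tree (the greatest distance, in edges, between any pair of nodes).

6

Starting from K, a farthest node is D at distance 6.
One longest path: K-E-H-I-A-J-D.
So the diameter is 6.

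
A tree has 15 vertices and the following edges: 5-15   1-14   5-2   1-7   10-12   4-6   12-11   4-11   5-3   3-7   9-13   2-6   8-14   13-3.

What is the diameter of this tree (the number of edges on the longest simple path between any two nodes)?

11

A longest path is 10 – 12 – 11 – 4 – 6 – 2 – 5 – 3 – 7 – 1 – 14 – 8, with 11 edges.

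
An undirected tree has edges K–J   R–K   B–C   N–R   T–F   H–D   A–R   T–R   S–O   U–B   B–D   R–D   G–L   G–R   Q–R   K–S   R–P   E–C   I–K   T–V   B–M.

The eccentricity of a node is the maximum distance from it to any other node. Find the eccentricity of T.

5

A farthest node from T is E.
The path T – R – D – B – C – E has 5 edges.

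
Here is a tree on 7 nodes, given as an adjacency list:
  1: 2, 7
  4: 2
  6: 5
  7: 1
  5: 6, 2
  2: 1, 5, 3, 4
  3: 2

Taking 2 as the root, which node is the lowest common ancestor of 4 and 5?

2

4's ancestor chain is 4, 2 and 5's is 5, 2; they first meet at 2.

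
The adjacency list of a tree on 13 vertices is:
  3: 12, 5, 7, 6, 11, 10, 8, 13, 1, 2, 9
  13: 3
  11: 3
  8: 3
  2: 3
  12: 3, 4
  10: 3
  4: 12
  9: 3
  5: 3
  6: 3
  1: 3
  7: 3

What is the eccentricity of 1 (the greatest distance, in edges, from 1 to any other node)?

A farthest node from 1 is 4.
The path 1 – 3 – 12 – 4 has 3 edges.

3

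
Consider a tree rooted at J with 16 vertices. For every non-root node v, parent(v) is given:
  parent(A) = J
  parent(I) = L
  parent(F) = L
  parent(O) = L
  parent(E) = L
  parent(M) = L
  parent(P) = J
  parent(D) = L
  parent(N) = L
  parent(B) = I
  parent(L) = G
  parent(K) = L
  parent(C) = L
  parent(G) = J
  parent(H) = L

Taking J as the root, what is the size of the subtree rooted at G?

Descendants of G (including itself): G, L, M, C, I, F, N, K, H, D, E, O, B. That's 13.

13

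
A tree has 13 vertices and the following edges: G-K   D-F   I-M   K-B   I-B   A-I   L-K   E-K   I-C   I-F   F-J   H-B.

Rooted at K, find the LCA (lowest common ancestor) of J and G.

K

Path J→root: J F I B K; path G→root: G K.
First common node: K.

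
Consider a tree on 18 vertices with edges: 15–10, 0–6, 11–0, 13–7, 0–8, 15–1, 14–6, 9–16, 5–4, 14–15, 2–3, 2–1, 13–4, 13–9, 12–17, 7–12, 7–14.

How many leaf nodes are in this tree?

7

The leaves are 3, 5, 8, 10, 11, 16, 17.
That is 7 leaves.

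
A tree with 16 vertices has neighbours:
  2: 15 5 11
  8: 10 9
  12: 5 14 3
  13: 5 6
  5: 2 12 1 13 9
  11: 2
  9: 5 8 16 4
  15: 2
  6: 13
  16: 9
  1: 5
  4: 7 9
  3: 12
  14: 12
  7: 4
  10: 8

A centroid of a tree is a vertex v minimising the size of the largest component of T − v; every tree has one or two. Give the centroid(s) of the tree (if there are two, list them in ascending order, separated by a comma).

Delete 5: the remaining components have sizes 6, 3, 3, 2, 1. Max 6 ≤ 8, so 5 is a centroid.
No neighbour of 5 does as well, so 5 is the unique centroid.

5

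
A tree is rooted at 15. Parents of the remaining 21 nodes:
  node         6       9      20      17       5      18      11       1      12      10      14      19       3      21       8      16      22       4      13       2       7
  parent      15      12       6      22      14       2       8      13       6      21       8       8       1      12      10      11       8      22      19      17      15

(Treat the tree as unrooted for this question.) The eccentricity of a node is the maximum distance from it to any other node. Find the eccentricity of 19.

Distances from 19 peak at 7, attained at 7.
19 – 8 – 10 – 21 – 12 – 6 – 15 – 7

7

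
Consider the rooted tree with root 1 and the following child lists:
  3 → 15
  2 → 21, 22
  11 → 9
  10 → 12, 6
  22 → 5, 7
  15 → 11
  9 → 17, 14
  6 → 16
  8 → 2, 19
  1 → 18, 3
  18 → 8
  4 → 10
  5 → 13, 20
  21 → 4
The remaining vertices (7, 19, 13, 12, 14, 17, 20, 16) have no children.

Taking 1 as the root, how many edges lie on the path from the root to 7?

5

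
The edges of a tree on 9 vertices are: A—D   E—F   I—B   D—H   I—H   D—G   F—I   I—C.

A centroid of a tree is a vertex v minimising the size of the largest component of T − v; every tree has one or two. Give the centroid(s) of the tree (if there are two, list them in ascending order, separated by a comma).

Removing I splits the tree into components of sizes 4, 2, 1, 1; the largest is 4 ≤ ⌊9/2⌋ = 4.
Every other node leaves some component of size > 4, so the centroid is unique.

I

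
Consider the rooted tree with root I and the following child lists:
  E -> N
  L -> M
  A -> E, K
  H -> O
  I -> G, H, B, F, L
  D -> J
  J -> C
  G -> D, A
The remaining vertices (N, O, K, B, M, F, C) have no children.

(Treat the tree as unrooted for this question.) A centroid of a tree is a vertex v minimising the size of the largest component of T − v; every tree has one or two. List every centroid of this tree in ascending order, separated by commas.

G

Removing G splits the tree into components of sizes 7, 4, 3; the largest is 7 ≤ ⌊15/2⌋ = 7.
No neighbour of G does as well, so G is the unique centroid.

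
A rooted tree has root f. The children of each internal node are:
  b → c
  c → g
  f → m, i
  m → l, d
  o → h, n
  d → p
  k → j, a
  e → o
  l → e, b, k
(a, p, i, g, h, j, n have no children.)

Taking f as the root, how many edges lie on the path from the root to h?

5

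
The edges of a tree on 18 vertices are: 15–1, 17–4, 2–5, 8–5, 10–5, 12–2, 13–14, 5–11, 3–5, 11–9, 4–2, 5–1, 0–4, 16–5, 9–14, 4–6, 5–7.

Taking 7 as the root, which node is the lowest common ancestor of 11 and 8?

5

11's ancestor chain is 11, 5, 7 and 8's is 8, 5, 7; they first meet at 5.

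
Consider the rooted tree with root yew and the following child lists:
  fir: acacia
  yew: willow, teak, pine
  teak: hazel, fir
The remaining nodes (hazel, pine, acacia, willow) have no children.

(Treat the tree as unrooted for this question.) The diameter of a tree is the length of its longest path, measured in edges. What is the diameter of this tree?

Starting from acacia, a farthest node is willow at distance 4.
One longest path: acacia-fir-teak-yew-willow.
So the diameter is 4.

4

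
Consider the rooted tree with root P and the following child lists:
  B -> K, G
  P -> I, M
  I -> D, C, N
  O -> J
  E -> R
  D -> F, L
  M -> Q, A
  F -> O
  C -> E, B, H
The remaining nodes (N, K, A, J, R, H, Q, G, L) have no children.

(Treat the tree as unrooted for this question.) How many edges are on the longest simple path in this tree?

7

Starting from R, a farthest node is J at distance 7.
One longest path: R – E – C – I – D – F – O – J.
So the diameter is 7.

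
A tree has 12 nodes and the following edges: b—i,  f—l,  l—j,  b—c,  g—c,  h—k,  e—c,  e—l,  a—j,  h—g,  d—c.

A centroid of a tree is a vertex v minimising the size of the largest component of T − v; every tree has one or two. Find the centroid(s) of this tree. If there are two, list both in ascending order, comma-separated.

c

Removing c splits the tree into components of sizes 5, 3, 2, 1; the largest is 5 ≤ ⌊12/2⌋ = 6.
No neighbour of c does as well, so c is the unique centroid.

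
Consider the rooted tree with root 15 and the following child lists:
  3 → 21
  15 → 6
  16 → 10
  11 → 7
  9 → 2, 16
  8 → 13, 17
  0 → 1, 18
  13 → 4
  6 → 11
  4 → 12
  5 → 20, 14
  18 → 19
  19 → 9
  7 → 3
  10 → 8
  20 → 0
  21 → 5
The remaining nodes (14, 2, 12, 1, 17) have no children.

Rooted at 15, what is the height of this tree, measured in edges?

17

A deepest node is 12, reached by 15–6–11–7–3–21–5–20–0–18–19–9–16–10–8–13–4–12.
That path has 17 edges, so the height is 17.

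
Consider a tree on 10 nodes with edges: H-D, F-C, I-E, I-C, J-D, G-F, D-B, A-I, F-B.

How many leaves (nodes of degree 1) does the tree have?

The leaves are A, E, G, H, J.
That is 5 leaves.

5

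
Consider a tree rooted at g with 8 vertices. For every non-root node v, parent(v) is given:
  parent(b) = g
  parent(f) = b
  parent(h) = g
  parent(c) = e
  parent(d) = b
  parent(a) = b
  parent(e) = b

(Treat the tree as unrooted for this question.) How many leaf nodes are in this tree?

Degree-1 nodes: a, c, d, f, h — 5 of them.

5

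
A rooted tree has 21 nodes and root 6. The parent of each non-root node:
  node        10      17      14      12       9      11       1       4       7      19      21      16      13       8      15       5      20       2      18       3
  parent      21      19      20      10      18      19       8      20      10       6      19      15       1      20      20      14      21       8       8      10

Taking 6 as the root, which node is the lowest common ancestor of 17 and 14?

19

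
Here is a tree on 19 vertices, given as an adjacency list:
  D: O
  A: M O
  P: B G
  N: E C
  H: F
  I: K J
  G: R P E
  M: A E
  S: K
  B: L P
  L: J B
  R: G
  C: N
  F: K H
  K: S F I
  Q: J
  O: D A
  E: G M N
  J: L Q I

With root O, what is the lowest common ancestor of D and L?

O

Ancestors of D (toward the root): D, O.
Ancestors of L: L, B, P, G, E, M, A, O.
The deepest node appearing in both lists is O.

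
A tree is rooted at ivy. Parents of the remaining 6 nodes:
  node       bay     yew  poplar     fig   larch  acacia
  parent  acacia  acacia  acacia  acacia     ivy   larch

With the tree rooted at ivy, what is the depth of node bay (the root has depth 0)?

3

Path from ivy to bay: ivy – larch – acacia – bay, which has 3 edges.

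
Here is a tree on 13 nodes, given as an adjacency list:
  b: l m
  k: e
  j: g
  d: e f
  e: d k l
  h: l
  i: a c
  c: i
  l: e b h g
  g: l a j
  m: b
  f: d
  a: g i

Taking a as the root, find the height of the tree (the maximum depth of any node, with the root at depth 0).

5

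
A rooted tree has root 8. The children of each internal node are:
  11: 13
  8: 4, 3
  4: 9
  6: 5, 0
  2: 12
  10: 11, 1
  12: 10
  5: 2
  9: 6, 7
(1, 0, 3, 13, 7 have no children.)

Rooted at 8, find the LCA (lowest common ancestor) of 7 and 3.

8

Path 7→root: 7 9 4 8; path 3→root: 3 8.
First common node: 8.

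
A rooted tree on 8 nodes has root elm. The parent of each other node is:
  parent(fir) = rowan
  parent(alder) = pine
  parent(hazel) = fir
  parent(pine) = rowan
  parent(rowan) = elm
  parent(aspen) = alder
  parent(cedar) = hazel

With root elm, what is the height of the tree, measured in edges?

4

aspen sits deepest: elm–rowan–pine–alder–aspen — 4 edges from the root.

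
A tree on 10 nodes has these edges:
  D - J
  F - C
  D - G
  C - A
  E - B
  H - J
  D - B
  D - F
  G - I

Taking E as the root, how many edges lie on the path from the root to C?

Climbing from C to the root: C – F – D – B – E. That's 4 steps.

4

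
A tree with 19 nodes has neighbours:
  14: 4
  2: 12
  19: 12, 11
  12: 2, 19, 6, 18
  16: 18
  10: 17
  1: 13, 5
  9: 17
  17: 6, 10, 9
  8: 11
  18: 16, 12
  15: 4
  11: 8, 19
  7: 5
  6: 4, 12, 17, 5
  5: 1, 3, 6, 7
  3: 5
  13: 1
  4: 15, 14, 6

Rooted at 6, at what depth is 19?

Climbing from 19 to the root: 19 – 12 – 6. That's 2 steps.

2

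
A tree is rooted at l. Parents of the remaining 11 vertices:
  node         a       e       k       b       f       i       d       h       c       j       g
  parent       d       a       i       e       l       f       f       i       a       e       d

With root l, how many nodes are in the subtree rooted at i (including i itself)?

Descendants of i (including itself): i, k, h. That's 3.

3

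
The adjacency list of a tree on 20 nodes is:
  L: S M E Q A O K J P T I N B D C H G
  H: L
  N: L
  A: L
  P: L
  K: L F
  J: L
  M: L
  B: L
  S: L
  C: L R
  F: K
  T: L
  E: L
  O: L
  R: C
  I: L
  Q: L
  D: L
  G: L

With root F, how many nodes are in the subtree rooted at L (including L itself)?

18

Descendants of L (including itself): L, S, J, G, M, C, N, B, A, T, H, O, I, Q, P, E, D, R. That's 18.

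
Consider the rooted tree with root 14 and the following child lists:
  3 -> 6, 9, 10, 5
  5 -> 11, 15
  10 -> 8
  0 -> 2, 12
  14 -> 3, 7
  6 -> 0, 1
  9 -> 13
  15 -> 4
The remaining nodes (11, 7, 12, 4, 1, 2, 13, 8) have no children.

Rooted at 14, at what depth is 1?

Climbing from 1 to the root: 1 → 6 → 3 → 14. That's 3 steps.

3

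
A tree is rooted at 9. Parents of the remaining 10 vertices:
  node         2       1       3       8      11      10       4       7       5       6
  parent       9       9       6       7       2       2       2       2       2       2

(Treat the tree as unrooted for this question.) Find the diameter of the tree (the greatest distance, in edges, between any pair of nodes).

4

Starting from 1, a farthest node is 8 at distance 4.
One longest path: 1–9–2–7–8.
So the diameter is 4.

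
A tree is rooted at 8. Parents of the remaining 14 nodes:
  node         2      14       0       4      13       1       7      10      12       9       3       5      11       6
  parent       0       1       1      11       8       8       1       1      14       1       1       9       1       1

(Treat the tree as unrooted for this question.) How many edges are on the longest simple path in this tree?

4

A longest path is 5-9-1-8-13, with 4 edges.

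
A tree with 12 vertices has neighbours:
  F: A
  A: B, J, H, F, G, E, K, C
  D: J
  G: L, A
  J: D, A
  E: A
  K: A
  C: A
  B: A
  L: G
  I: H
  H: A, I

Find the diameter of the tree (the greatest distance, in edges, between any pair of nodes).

BFS from I reaches D last, at distance 4; BFS from D confirms no node is farther.
Path: I – H – A – J – D.

4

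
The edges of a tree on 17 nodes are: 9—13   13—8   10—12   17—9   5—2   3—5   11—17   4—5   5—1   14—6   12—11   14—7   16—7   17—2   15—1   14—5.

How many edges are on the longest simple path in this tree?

8

A longest path is 8 - 13 - 9 - 17 - 2 - 5 - 14 - 7 - 16, with 8 edges.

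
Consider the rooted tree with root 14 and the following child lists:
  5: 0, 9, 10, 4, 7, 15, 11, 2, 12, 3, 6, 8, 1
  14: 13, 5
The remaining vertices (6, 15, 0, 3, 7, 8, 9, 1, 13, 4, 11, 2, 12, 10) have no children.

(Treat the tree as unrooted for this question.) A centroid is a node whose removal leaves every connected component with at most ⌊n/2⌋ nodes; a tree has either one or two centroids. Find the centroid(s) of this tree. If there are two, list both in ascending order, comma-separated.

Removing 5 splits the tree into components of sizes 2, 1, 1, 1, 1, 1, 1, 1, 1, 1, 1, 1, 1, 1; the largest is 2 ≤ ⌊16/2⌋ = 8.
Every other node leaves some component of size > 8, so the centroid is unique.

5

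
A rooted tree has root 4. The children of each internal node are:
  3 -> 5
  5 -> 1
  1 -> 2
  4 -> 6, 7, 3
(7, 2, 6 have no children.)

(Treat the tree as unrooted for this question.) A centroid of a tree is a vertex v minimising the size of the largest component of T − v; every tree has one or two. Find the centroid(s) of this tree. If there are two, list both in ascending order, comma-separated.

3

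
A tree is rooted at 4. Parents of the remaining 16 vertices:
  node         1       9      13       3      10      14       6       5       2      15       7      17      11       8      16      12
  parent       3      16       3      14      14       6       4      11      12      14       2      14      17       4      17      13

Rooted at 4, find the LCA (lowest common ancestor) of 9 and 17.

Path 9→root: 9 16 17 14 6 4; path 17→root: 17 14 6 4.
First common node: 17.

17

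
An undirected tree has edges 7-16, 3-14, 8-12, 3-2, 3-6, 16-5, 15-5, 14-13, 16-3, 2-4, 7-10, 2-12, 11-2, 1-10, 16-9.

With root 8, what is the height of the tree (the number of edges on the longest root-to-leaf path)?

7

1 sits deepest: 8-12-2-3-16-7-10-1 — 7 edges from the root.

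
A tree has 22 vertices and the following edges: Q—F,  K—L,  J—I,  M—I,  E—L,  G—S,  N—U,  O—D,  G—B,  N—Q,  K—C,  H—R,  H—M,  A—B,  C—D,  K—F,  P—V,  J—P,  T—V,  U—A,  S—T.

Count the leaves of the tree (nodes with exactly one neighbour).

3

Exactly 3 nodes have a single neighbour: E, O, R.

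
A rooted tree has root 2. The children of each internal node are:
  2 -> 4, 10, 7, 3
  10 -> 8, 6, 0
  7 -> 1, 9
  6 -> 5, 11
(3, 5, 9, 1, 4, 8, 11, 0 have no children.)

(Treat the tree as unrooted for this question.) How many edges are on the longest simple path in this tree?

5

A longest path is 5-6-10-2-7-9, with 5 edges.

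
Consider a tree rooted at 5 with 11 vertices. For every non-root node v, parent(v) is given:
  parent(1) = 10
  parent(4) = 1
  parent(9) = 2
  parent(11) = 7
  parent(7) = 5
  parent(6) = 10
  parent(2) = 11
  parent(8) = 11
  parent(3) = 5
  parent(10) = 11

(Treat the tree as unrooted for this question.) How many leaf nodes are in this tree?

5

Degree-1 nodes: 3, 4, 6, 8, 9 — 5 of them.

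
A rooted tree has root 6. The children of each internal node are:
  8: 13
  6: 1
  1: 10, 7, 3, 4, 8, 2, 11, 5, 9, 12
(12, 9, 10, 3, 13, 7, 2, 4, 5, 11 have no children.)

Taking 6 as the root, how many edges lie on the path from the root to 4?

6 – 1 – 4 — 2 edges.

2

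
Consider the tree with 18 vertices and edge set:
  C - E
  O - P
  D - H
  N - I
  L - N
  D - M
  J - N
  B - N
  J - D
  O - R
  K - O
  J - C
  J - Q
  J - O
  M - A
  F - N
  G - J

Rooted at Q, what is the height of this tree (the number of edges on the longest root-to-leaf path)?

4

A deepest node is A, reached by Q-J-D-M-A.
That path has 4 edges, so the height is 4.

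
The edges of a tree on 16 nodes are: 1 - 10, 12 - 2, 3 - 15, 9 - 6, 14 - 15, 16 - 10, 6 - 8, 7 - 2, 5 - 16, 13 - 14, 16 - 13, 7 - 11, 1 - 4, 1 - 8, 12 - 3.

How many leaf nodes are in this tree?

The leaves are 4, 5, 9, 11.
That is 4 leaves.

4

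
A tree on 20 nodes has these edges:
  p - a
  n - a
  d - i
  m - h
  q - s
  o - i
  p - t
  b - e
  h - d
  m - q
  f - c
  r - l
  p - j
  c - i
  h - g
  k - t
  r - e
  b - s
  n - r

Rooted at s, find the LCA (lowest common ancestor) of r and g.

s

Path r→root: r e b s; path g→root: g h m q s.
First common node: s.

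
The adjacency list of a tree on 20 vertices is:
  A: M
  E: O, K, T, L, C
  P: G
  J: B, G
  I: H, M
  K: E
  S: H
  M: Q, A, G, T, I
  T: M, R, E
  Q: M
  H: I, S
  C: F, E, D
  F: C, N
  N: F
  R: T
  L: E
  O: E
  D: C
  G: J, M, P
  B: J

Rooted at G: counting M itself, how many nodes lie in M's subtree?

M's subtree: {M, T, I, A, Q, E, R, H, L, O, C, K, S, F, D, N}, size 16.

16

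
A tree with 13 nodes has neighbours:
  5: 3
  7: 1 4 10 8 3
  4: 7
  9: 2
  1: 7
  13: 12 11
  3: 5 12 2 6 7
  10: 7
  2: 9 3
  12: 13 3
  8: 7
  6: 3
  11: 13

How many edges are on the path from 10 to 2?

10 - 7 - 3 - 2: 3 edges.

3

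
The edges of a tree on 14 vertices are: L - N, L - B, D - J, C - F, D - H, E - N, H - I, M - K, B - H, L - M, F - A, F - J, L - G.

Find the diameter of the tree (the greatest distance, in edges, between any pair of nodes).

8

A longest path is A - F - J - D - H - B - L - M - K, with 8 edges.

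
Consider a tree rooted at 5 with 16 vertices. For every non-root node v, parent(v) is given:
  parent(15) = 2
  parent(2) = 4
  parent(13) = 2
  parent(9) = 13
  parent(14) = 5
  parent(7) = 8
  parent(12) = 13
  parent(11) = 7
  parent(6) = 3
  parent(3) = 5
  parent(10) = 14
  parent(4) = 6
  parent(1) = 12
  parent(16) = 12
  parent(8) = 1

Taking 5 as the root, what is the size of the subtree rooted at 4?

4's subtree: {4, 2, 13, 15, 12, 9, 1, 16, 8, 7, 11}, size 11.

11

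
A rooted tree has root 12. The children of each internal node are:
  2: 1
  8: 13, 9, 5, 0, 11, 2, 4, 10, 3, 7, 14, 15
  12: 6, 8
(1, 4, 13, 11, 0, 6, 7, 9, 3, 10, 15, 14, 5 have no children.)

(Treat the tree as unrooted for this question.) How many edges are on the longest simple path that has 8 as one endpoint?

2

Distances from 8 peak at 2, attained at 1 (6 also at distance 2).
8–2–1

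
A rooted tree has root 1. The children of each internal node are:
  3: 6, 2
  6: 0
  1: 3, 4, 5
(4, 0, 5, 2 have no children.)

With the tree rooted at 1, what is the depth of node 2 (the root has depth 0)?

2

Climbing from 2 to the root: 2 – 3 – 1. That's 2 steps.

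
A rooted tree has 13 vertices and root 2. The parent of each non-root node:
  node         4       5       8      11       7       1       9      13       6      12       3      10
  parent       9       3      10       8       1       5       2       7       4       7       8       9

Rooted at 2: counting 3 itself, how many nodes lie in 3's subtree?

The subtree rooted at 3 contains: 3, 5, 1, 7, 12, 13 — 6 nodes.

6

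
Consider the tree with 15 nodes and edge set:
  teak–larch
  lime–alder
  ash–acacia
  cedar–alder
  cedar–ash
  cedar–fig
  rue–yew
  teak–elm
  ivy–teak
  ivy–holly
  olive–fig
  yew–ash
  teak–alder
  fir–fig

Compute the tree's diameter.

7

Starting from holly, a farthest node is rue at distance 7.
One longest path: holly-ivy-teak-alder-cedar-ash-yew-rue.
So the diameter is 7.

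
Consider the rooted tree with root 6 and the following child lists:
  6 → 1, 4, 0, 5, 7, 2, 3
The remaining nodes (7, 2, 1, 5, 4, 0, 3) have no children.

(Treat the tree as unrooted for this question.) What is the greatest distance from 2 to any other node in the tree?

2

Distances from 2 peak at 2, attained at 4 (1, 7, 5, 0, 3 also at distance 2).
2-6-4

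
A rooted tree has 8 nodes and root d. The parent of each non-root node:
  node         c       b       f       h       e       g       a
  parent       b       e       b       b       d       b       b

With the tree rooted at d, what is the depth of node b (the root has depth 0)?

2

Climbing from b to the root: b – e – d. That's 2 steps.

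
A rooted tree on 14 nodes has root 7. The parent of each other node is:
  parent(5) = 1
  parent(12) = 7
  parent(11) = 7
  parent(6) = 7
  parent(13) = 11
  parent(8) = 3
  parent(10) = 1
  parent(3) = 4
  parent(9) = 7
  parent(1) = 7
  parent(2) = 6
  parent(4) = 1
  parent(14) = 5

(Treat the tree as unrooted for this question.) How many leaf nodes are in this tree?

7

Exactly 7 nodes have a single neighbour: 2, 8, 9, 10, 12, 13, 14.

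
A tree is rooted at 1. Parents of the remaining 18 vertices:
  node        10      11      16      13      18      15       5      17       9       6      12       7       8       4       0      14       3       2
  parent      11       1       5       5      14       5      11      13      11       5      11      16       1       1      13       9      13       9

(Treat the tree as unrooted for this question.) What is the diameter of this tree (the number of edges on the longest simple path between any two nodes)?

6

BFS from 18 reaches 7 last, at distance 6; BFS from 7 confirms no node is farther.
Path: 18-14-9-11-5-16-7.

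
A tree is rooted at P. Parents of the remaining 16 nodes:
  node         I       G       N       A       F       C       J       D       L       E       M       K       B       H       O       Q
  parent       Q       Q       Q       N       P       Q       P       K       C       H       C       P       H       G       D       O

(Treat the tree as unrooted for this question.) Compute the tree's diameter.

8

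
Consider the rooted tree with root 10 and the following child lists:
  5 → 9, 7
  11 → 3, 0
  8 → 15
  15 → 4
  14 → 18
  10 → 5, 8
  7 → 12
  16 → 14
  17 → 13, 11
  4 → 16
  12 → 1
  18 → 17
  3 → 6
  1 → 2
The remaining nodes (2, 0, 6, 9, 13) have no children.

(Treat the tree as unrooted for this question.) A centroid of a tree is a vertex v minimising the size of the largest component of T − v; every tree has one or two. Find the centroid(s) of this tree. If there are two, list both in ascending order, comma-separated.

4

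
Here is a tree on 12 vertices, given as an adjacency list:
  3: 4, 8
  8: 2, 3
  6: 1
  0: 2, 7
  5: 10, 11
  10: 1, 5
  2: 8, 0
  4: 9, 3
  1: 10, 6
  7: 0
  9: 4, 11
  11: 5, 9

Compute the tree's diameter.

11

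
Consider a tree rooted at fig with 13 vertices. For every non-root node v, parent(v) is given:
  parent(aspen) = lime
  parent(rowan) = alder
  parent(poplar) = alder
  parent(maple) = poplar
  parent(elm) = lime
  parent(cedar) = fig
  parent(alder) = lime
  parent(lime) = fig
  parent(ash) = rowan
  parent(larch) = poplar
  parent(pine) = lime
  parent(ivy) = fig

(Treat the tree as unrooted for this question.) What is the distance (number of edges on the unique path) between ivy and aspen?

ivy - fig - lime - aspen: 3 edges.

3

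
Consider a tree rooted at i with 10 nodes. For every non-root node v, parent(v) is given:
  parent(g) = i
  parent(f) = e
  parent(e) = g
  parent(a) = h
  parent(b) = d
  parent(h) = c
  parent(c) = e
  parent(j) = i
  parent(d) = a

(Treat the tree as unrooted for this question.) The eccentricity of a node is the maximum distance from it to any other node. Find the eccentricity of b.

8

Distances from b peak at 8, attained at j.
b-d-a-h-c-e-g-i-j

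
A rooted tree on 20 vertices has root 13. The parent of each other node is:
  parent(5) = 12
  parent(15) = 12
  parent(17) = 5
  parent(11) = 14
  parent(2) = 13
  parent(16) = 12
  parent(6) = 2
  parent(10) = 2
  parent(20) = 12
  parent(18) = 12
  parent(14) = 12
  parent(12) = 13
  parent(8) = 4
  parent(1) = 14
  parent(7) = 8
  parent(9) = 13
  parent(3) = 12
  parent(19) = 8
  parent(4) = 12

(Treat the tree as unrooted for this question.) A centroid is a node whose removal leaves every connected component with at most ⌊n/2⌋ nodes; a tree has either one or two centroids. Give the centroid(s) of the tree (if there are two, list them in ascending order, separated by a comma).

12

If 12 is removed the pieces have sizes 5, 4, 3, 2, 1, 1, 1, 1, 1, all ≤ ⌊20/2⌋ = 10.
No neighbour of 12 does as well, so 12 is the unique centroid.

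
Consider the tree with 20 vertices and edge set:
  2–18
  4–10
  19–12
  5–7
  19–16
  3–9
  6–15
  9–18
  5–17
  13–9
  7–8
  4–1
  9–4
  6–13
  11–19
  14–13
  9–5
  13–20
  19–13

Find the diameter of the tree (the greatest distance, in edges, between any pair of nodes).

A longest path is 8 - 7 - 5 - 9 - 13 - 19 - 12, with 6 edges.

6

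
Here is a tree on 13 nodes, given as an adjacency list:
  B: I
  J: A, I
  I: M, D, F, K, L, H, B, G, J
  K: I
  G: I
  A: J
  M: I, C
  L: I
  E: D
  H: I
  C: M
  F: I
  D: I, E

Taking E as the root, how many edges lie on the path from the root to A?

Path from E to A: E → D → I → J → A, which has 4 edges.

4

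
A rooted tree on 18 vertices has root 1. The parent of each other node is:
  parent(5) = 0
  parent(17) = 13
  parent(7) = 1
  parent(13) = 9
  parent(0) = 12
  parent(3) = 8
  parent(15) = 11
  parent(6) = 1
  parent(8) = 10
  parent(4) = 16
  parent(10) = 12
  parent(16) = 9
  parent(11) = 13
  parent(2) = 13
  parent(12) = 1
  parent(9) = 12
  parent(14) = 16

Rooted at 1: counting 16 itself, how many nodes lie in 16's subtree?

The subtree rooted at 16 contains: 16, 14, 4 — 3 nodes.

3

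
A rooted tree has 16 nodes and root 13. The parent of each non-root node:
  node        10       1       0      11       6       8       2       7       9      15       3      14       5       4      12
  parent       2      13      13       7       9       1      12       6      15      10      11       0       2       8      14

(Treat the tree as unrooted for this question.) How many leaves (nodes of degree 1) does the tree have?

Degree-1 nodes: 3, 4, 5 — 3 of them.

3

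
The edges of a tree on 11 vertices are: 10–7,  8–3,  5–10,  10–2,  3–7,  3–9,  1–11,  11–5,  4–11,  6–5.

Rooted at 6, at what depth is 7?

Climbing from 7 to the root: 7 → 10 → 5 → 6. That's 3 steps.

3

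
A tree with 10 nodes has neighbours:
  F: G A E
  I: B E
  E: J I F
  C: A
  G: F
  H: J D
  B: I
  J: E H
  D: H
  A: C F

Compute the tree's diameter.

BFS from D reaches C last, at distance 6; BFS from C confirms no node is farther.
Path: D - H - J - E - F - A - C.

6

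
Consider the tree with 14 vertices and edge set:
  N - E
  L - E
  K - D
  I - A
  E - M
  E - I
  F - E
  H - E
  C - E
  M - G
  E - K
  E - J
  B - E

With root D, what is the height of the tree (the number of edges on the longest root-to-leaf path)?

4

The longest root-to-leaf path is D-K-E-I-A (4 edges).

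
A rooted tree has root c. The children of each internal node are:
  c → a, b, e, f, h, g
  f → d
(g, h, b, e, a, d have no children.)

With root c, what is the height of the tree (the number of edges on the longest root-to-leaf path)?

2

d sits deepest: c–f–d — 2 edges from the root.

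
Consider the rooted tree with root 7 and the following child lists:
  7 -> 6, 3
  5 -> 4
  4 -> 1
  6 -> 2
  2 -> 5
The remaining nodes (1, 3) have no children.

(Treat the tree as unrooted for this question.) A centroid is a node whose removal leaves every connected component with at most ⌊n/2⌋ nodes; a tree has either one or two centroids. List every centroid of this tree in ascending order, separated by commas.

2

Delete 2: the remaining components have sizes 3, 3. Max 3 ≤ 3, so 2 is a centroid.
Every other node leaves some component of size > 3, so the centroid is unique.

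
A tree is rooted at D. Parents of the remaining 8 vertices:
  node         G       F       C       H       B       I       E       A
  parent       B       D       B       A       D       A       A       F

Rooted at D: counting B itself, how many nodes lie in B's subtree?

3

The subtree rooted at B contains: B, G, C — 3 nodes.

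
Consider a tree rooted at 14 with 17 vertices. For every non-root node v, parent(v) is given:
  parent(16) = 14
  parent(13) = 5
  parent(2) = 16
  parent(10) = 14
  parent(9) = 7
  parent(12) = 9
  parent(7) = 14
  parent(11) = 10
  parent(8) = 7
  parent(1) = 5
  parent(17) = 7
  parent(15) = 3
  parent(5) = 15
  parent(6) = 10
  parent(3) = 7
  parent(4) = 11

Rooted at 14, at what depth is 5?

4

Path from 14 to 5: 14 – 7 – 3 – 15 – 5, which has 4 edges.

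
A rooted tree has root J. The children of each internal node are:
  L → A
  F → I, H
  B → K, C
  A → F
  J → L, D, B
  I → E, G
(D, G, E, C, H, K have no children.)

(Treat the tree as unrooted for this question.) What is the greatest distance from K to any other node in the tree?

A farthest node from K is E (G also at distance 7).
The path K–B–J–L–A–F–I–E has 7 edges.

7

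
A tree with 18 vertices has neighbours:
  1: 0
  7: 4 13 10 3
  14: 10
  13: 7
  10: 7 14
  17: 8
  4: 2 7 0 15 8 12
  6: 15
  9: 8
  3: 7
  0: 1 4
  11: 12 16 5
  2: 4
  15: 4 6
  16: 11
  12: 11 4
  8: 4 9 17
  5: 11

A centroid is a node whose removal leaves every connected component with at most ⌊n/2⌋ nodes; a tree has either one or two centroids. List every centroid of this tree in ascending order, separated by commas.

Removing 4 splits the tree into components of sizes 5, 4, 3, 2, 2, 1; the largest is 5 ≤ ⌊18/2⌋ = 9.
No neighbour of 4 does as well, so 4 is the unique centroid.

4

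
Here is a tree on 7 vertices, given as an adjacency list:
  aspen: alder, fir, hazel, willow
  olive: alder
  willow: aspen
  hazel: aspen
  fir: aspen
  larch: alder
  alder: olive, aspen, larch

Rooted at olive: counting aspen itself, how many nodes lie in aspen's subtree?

aspen's subtree: {aspen, willow, hazel, fir}, size 4.

4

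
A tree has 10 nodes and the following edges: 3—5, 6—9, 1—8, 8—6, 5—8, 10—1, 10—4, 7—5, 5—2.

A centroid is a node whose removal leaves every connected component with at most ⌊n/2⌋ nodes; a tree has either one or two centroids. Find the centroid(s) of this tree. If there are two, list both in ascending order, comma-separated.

Delete 8: the remaining components have sizes 4, 3, 2. Max 4 ≤ 5, so 8 is a centroid.
Every other node leaves some component of size > 5, so the centroid is unique.

8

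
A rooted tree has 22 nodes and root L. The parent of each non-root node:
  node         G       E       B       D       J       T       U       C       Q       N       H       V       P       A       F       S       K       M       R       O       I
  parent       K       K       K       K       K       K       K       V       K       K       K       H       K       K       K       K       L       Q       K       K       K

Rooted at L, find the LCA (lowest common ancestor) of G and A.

K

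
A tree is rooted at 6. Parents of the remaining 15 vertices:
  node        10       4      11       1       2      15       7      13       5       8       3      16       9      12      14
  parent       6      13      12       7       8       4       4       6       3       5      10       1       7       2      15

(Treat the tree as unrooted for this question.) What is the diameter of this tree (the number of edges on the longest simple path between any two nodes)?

12

Starting from 11, a farthest node is 16 at distance 12.
One longest path: 11 – 12 – 2 – 8 – 5 – 3 – 10 – 6 – 13 – 4 – 7 – 1 – 16.
So the diameter is 12.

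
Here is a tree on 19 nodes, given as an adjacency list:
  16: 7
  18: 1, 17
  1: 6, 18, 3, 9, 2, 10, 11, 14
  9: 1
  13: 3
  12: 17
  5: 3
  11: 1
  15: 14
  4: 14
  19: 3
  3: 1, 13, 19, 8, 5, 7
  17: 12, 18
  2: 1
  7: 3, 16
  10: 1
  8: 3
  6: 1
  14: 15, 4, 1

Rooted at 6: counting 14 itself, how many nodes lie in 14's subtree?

3

Descendants of 14 (including itself): 14, 4, 15. That's 3.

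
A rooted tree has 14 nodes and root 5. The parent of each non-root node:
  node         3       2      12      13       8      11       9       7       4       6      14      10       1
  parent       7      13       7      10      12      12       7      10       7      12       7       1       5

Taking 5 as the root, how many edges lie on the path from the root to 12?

4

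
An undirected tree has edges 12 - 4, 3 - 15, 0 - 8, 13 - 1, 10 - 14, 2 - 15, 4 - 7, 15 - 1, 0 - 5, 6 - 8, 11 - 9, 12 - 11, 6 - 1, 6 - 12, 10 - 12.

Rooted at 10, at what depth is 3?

5

Climbing from 3 to the root: 3–15–1–6–12–10. That's 5 steps.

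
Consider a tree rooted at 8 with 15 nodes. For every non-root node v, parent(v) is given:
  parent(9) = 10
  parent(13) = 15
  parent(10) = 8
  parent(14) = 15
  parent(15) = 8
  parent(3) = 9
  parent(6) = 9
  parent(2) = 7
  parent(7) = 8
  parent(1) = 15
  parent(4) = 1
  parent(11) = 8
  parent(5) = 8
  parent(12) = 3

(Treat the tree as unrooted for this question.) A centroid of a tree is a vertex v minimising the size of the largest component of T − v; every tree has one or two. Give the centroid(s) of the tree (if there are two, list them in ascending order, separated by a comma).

8

Removing 8 splits the tree into components of sizes 5, 5, 2, 1, 1; the largest is 5 ≤ ⌊15/2⌋ = 7.
No neighbour of 8 does as well, so 8 is the unique centroid.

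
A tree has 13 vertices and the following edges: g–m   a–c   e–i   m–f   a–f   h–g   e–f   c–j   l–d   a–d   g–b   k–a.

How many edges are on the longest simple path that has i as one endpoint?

The node farthest from i is h (j, b, l also at distance 5), via i-e-f-m-g-h — 5 edges.

5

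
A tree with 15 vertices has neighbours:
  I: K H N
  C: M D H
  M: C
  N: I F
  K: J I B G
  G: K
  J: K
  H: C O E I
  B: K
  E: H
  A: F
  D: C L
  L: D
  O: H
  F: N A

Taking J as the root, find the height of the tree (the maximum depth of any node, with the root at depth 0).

6

A deepest node is L, reached by J–K–I–H–C–D–L.
That path has 6 edges, so the height is 6.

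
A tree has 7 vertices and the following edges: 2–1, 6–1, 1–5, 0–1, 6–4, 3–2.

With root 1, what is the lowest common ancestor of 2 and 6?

1

Path 2→root: 2 1; path 6→root: 6 1.
First common node: 1.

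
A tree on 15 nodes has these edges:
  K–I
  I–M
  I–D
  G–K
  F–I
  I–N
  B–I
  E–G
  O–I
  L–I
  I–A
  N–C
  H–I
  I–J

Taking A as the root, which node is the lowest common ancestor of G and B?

I

G's ancestor chain is G, K, I, A and B's is B, I, A; they first meet at I.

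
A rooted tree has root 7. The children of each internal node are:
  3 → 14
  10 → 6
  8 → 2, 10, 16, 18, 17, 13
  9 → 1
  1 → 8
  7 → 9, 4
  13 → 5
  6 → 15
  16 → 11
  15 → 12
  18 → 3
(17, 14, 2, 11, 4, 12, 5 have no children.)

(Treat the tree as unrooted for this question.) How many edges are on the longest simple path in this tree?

8

BFS from 12 reaches 4 last, at distance 8; BFS from 4 confirms no node is farther.
Path: 12 – 15 – 6 – 10 – 8 – 1 – 9 – 7 – 4.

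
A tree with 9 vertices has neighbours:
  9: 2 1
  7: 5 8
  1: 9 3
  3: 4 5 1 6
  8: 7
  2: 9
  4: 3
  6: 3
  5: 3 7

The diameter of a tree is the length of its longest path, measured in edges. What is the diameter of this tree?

6

BFS from 2 reaches 8 last, at distance 6; BFS from 8 confirms no node is farther.
Path: 2–9–1–3–5–7–8.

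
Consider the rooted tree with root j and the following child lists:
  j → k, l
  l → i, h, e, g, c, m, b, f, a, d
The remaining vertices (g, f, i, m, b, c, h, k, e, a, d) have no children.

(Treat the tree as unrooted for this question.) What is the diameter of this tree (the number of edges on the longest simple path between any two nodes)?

3

A longest path is k - j - l - c, with 3 edges.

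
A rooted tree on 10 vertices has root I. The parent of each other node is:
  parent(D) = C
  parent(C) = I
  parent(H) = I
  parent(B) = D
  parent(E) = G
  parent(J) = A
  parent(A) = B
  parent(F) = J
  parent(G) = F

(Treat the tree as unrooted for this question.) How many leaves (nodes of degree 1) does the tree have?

Degree-1 nodes: E, H — 2 of them.

2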